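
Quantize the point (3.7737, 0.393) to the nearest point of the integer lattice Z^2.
(4, 0)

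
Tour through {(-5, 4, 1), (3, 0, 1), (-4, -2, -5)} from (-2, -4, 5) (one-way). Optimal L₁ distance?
38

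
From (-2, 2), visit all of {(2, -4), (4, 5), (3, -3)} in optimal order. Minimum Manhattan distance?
20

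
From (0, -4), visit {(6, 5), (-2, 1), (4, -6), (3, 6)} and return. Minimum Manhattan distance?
40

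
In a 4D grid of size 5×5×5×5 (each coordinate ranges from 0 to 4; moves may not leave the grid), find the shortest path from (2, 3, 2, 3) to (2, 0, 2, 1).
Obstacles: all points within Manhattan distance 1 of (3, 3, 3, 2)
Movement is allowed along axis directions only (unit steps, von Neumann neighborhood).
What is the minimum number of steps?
5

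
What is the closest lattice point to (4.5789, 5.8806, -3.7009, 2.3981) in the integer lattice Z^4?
(5, 6, -4, 2)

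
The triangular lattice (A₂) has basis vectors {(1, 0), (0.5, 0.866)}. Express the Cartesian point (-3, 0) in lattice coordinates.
-3b₁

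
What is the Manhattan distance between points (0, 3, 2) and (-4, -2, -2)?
13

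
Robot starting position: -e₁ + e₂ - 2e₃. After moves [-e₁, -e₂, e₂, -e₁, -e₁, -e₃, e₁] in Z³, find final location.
(-3, 1, -3)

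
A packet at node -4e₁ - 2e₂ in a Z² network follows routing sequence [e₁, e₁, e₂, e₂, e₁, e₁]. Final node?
(0, 0)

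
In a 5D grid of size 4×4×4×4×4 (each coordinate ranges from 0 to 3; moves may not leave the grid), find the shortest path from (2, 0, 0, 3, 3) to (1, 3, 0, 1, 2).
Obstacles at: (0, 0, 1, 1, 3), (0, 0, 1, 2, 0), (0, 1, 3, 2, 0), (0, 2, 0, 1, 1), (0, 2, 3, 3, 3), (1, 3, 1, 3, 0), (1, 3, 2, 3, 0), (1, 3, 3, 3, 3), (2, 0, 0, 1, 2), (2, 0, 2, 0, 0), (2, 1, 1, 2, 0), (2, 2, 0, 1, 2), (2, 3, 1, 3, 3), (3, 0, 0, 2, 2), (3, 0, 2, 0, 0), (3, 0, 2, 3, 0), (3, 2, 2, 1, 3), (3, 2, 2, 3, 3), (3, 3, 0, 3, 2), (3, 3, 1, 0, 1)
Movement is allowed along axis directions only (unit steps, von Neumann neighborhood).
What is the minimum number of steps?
7
(one shortest path: (2, 0, 0, 3, 3) → (1, 0, 0, 3, 3) → (1, 1, 0, 3, 3) → (1, 2, 0, 3, 3) → (1, 3, 0, 3, 3) → (1, 3, 0, 2, 3) → (1, 3, 0, 1, 3) → (1, 3, 0, 1, 2))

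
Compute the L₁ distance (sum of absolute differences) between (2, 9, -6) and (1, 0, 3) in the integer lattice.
19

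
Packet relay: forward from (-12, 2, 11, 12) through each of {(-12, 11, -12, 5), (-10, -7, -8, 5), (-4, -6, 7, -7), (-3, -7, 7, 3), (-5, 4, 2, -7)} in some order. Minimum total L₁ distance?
113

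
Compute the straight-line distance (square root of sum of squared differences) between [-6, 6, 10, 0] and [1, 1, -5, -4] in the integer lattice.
17.7482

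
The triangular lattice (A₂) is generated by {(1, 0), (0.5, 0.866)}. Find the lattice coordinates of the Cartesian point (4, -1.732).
5b₁ - 2b₂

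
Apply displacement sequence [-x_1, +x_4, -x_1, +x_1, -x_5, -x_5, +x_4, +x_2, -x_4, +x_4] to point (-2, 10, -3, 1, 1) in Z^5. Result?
(-3, 11, -3, 3, -1)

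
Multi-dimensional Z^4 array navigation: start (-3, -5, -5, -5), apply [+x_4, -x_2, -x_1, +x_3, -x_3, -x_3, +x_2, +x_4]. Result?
(-4, -5, -6, -3)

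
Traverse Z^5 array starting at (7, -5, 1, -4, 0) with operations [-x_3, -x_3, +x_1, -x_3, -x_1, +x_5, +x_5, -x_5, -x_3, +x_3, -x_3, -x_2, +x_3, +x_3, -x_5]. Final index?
(7, -6, -1, -4, 0)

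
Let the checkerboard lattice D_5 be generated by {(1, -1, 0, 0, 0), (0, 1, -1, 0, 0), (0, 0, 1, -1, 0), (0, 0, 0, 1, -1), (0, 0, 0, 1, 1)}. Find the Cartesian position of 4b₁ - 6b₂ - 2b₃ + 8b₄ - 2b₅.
(4, -10, 4, 8, -10)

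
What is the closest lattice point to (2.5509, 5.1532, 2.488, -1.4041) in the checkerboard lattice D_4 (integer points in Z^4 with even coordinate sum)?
(3, 5, 3, -1)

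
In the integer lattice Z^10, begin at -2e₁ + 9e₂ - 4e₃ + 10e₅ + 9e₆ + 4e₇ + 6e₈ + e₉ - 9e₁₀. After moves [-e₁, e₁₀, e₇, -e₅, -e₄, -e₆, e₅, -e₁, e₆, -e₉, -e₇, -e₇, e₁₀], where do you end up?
(-4, 9, -4, -1, 10, 9, 3, 6, 0, -7)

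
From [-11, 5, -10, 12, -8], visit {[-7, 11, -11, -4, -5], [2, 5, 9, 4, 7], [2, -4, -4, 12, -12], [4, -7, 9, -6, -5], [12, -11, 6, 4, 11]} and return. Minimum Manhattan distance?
234
(one optimal route: (-11, 5, -10, 12, -8) → (-7, 11, -11, -4, -5) → (2, 5, 9, 4, 7) → (12, -11, 6, 4, 11) → (4, -7, 9, -6, -5) → (2, -4, -4, 12, -12) → (-11, 5, -10, 12, -8))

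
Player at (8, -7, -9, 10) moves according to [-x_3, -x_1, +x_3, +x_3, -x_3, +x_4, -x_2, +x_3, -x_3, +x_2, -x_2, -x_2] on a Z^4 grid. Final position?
(7, -9, -9, 11)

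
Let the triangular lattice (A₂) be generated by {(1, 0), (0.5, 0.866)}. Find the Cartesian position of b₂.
(0.5, 0.866)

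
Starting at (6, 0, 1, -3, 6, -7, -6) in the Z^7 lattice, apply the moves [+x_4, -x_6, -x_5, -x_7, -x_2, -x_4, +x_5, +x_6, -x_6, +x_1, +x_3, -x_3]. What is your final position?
(7, -1, 1, -3, 6, -8, -7)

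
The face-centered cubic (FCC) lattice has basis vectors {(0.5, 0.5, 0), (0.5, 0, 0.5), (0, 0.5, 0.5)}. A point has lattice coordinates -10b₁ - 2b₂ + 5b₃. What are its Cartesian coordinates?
(-6, -2.5, 1.5)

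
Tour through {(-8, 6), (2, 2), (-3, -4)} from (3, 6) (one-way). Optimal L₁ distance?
31
(one optimal route: (3, 6) → (2, 2) → (-3, -4) → (-8, 6))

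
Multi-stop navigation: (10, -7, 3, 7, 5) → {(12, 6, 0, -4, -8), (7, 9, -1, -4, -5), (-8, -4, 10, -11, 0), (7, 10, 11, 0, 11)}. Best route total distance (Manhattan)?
139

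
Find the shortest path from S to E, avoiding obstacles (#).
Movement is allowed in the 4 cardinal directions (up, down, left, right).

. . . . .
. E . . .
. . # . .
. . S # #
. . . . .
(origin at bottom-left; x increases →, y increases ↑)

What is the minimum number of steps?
3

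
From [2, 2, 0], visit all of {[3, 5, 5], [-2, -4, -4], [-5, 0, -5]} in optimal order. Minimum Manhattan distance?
40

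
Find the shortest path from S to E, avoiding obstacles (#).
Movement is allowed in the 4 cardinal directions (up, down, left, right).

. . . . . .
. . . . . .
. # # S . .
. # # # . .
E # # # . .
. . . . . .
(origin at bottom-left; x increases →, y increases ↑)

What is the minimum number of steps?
7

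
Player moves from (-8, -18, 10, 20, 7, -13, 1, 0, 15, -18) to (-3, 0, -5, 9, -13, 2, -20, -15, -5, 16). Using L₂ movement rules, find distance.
59.5147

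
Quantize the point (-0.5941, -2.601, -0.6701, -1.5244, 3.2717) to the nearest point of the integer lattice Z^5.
(-1, -3, -1, -2, 3)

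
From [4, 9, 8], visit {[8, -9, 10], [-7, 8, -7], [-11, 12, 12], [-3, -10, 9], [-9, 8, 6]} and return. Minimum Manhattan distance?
124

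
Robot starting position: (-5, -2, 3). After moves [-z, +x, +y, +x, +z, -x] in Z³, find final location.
(-4, -1, 3)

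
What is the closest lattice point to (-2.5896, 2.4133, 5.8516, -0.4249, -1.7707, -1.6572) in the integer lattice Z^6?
(-3, 2, 6, 0, -2, -2)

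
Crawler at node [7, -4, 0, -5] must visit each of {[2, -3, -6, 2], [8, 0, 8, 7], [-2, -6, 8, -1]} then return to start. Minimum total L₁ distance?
92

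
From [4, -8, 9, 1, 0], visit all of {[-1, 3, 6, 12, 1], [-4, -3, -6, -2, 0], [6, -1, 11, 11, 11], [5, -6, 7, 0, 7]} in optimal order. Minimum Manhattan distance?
101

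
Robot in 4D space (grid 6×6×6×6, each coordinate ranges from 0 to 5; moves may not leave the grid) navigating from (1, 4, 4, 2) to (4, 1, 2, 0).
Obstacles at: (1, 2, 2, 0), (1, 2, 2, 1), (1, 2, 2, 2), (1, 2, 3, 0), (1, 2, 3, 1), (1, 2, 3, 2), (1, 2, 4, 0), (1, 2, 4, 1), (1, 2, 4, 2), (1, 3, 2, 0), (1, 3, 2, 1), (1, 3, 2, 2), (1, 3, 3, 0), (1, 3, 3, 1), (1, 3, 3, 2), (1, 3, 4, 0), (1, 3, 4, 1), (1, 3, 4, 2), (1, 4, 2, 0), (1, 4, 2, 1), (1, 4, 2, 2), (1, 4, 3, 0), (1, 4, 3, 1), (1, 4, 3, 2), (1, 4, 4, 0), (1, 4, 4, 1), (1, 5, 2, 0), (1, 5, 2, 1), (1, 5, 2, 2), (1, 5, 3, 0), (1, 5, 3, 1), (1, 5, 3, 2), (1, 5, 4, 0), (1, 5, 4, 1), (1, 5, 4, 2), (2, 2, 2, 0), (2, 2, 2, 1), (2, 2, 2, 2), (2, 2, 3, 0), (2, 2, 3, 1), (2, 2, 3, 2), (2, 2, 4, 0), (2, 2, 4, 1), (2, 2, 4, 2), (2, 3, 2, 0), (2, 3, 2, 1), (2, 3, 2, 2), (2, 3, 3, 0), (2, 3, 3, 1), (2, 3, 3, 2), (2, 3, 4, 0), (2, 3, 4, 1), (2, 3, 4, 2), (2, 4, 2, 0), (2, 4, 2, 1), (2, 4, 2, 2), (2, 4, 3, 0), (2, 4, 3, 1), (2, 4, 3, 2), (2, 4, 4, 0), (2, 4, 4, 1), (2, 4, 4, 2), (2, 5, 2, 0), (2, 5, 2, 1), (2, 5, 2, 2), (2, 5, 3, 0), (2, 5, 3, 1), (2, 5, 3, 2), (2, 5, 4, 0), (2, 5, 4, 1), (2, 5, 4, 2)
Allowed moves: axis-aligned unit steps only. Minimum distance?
12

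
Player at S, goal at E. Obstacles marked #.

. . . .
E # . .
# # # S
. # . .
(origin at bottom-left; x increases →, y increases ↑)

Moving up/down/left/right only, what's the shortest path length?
6
(one shortest path: (3, 1) → (3, 2) → (2, 2) → (2, 3) → (1, 3) → (0, 3) → (0, 2))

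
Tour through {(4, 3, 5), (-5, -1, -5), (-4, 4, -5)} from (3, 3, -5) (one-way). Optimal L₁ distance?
36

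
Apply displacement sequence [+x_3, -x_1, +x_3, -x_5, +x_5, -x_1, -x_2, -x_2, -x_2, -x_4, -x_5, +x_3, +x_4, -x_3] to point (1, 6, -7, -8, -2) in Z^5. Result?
(-1, 3, -5, -8, -3)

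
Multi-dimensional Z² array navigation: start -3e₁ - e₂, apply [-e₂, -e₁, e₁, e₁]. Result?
(-2, -2)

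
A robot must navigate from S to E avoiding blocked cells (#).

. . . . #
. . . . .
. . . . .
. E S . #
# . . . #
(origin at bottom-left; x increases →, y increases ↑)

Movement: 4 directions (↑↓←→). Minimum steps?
1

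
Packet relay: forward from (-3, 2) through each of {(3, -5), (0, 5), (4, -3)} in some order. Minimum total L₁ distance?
21
(one optimal route: (-3, 2) → (0, 5) → (4, -3) → (3, -5))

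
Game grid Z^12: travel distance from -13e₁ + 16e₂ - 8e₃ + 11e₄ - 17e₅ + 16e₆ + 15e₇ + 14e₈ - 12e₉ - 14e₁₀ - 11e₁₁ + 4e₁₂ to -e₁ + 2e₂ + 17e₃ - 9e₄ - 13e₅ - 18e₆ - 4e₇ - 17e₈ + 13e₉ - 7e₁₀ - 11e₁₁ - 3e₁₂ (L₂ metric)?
67.6905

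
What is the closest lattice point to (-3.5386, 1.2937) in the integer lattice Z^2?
(-4, 1)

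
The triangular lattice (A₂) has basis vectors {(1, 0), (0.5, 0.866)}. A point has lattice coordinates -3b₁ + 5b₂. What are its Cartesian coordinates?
(-0.5, 4.33)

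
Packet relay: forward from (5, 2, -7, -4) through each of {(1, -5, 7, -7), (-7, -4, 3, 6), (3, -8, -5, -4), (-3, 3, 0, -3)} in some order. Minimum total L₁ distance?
80
(one optimal route: (5, 2, -7, -4) → (3, -8, -5, -4) → (1, -5, 7, -7) → (-3, 3, 0, -3) → (-7, -4, 3, 6))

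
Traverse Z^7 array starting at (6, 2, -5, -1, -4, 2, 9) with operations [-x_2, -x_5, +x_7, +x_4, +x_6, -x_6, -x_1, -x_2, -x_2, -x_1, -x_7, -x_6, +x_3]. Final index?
(4, -1, -4, 0, -5, 1, 9)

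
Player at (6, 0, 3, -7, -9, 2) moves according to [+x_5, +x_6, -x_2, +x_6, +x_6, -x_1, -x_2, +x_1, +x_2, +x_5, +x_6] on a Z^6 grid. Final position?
(6, -1, 3, -7, -7, 6)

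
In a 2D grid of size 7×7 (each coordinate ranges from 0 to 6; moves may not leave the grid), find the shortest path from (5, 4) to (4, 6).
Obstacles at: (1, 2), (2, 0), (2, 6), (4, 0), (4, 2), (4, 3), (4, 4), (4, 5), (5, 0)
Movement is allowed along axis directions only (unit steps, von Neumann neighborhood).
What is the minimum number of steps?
3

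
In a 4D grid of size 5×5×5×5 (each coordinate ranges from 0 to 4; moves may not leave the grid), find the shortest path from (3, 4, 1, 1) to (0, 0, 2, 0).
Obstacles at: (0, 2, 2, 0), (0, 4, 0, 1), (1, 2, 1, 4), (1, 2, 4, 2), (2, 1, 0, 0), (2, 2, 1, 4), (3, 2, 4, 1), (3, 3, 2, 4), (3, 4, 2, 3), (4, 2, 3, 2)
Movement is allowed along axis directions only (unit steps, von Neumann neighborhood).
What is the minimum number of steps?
9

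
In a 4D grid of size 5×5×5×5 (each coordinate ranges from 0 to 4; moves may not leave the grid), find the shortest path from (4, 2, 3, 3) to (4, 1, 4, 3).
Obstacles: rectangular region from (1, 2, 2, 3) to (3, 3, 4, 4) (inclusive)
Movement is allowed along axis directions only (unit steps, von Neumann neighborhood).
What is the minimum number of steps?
2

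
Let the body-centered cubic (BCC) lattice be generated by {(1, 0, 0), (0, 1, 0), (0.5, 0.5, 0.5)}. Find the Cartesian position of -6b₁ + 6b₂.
(-6, 6, 0)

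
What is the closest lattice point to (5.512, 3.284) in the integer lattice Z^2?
(6, 3)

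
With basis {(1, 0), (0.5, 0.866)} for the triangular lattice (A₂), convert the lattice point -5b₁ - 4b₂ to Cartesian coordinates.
(-7, -3.464)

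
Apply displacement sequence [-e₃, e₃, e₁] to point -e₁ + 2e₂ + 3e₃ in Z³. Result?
(0, 2, 3)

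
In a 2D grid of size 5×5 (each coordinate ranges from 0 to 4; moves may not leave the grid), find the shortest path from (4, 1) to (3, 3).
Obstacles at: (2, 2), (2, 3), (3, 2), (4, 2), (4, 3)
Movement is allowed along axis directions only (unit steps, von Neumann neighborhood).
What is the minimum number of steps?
9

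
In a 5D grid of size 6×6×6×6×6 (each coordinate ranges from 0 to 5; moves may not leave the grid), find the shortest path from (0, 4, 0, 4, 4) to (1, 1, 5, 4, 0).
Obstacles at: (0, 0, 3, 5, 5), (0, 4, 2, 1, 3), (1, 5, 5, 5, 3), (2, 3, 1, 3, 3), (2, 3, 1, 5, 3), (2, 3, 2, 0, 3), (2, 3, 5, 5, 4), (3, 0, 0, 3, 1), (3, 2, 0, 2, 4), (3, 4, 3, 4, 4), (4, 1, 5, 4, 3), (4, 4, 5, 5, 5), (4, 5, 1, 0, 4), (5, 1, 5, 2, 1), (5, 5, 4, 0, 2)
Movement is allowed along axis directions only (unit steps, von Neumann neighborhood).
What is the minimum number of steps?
13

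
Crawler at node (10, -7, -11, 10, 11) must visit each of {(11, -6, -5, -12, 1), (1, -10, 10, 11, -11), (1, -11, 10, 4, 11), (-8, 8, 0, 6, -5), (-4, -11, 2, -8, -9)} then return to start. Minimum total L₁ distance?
242
(one optimal route: (10, -7, -11, 10, 11) → (11, -6, -5, -12, 1) → (-4, -11, 2, -8, -9) → (-8, 8, 0, 6, -5) → (1, -10, 10, 11, -11) → (1, -11, 10, 4, 11) → (10, -7, -11, 10, 11))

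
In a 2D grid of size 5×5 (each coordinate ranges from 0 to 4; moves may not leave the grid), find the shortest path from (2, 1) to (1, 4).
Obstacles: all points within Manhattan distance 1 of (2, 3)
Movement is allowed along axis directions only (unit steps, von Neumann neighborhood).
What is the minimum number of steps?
6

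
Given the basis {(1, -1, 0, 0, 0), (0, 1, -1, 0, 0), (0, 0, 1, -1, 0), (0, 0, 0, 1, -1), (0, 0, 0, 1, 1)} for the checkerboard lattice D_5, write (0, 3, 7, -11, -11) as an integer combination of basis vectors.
3b₂ + 10b₃ + 5b₄ - 6b₅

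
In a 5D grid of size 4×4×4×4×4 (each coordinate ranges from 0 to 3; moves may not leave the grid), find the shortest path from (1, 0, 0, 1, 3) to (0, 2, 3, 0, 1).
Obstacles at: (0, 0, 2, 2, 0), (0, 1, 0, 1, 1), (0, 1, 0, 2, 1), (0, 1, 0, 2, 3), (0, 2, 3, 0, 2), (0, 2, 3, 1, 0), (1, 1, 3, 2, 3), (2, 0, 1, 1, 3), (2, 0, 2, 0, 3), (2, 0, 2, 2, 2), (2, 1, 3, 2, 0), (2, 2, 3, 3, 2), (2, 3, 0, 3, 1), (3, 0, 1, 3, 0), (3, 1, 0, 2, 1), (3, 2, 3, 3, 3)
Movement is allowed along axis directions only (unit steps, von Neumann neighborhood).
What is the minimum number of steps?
9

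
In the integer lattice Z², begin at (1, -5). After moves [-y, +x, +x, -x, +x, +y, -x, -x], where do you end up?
(1, -5)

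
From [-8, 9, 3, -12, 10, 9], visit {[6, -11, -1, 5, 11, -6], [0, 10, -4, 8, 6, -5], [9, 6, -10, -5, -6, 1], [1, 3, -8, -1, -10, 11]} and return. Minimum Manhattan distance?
246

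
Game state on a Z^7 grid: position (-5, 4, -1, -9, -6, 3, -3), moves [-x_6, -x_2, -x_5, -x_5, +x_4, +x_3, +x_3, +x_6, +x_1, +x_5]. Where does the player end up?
(-4, 3, 1, -8, -7, 3, -3)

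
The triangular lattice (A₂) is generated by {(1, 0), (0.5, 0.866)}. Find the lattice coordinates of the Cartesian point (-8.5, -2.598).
-7b₁ - 3b₂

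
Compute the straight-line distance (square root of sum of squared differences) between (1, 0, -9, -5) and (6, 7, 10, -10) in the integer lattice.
21.4476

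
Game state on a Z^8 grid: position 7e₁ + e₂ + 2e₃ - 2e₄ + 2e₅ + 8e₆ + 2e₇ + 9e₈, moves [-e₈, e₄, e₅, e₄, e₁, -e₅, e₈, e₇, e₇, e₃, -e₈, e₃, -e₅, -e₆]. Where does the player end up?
(8, 1, 4, 0, 1, 7, 4, 8)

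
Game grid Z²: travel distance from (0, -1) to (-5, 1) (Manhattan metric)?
7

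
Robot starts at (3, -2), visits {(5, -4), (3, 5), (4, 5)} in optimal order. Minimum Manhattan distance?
15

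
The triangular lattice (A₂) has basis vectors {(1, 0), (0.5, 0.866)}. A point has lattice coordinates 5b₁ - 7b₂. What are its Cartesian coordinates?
(1.5, -6.062)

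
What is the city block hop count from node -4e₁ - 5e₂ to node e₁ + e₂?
11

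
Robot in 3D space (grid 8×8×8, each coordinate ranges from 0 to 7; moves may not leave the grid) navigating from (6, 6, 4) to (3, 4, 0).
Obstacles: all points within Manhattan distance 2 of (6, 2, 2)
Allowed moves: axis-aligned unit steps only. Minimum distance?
9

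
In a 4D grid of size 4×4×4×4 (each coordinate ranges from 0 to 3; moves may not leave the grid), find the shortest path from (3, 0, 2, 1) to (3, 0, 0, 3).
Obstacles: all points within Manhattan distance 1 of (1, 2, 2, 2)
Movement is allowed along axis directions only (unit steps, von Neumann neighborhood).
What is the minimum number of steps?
4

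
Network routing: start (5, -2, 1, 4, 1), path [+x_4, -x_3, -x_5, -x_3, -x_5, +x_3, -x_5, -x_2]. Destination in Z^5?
(5, -3, 0, 5, -2)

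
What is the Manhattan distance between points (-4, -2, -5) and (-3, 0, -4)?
4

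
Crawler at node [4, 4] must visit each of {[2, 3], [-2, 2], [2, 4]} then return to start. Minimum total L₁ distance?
16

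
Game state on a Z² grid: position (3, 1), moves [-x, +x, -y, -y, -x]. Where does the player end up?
(2, -1)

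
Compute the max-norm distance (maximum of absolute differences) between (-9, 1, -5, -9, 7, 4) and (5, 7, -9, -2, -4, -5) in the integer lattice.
14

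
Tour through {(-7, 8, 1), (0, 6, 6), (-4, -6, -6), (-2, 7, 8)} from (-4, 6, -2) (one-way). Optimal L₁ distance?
54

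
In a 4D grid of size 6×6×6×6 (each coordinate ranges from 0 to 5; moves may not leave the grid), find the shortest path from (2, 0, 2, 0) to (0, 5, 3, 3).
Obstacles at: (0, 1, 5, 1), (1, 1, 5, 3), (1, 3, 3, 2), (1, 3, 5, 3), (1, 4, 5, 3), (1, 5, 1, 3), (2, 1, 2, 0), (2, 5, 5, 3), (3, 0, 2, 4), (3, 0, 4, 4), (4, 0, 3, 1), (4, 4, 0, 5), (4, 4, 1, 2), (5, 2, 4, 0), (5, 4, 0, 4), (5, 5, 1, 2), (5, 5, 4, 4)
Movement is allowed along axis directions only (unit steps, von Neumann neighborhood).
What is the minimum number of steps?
11
(one shortest path: (2, 0, 2, 0) → (1, 0, 2, 0) → (0, 0, 2, 0) → (0, 1, 2, 0) → (0, 2, 2, 0) → (0, 3, 2, 0) → (0, 4, 2, 0) → (0, 5, 2, 0) → (0, 5, 3, 0) → (0, 5, 3, 1) → (0, 5, 3, 2) → (0, 5, 3, 3))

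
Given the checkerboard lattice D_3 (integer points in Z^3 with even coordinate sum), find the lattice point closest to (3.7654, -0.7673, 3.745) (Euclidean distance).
(4, -1, 3)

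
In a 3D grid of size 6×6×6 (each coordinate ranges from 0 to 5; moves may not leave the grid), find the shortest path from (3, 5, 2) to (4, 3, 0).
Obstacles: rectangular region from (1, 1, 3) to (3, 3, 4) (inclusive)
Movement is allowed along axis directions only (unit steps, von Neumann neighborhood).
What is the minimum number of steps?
5
(one shortest path: (3, 5, 2) → (4, 5, 2) → (4, 4, 2) → (4, 3, 2) → (4, 3, 1) → (4, 3, 0))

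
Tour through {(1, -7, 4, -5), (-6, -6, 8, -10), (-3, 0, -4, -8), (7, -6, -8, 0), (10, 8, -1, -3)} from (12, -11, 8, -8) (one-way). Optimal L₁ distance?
117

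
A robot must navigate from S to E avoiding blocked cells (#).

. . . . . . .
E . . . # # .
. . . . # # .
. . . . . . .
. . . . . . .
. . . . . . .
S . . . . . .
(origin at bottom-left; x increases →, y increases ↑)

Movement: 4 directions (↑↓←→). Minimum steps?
5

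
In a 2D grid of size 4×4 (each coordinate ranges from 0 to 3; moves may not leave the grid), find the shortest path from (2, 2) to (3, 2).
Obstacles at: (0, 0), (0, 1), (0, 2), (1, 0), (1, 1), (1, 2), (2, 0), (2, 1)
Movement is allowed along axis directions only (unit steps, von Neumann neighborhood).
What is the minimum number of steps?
1
(one shortest path: (2, 2) → (3, 2))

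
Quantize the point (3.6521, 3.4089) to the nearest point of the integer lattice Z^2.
(4, 3)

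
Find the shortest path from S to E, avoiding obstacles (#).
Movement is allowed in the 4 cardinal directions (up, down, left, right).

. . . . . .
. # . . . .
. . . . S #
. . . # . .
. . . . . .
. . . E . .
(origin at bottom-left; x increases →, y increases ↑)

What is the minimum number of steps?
4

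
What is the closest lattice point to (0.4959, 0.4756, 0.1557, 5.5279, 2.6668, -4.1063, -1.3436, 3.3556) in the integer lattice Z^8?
(0, 0, 0, 6, 3, -4, -1, 3)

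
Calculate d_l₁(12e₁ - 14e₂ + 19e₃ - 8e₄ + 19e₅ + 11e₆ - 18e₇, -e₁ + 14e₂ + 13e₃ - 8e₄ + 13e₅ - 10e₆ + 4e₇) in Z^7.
96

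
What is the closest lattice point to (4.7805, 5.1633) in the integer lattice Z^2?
(5, 5)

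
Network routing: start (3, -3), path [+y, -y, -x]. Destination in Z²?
(2, -3)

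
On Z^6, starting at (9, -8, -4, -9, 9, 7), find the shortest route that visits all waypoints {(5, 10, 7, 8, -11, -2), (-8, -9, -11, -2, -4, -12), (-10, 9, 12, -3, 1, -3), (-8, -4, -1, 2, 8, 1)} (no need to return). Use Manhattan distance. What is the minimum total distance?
189
(one optimal route: (9, -8, -4, -9, 9, 7) → (-8, -4, -1, 2, 8, 1) → (-8, -9, -11, -2, -4, -12) → (-10, 9, 12, -3, 1, -3) → (5, 10, 7, 8, -11, -2))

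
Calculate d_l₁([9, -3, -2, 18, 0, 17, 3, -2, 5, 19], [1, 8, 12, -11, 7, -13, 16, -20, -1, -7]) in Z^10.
162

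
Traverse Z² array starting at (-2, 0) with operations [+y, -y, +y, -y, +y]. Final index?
(-2, 1)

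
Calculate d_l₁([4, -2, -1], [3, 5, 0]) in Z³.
9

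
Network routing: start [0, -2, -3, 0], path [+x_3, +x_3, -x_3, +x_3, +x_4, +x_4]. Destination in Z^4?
(0, -2, -1, 2)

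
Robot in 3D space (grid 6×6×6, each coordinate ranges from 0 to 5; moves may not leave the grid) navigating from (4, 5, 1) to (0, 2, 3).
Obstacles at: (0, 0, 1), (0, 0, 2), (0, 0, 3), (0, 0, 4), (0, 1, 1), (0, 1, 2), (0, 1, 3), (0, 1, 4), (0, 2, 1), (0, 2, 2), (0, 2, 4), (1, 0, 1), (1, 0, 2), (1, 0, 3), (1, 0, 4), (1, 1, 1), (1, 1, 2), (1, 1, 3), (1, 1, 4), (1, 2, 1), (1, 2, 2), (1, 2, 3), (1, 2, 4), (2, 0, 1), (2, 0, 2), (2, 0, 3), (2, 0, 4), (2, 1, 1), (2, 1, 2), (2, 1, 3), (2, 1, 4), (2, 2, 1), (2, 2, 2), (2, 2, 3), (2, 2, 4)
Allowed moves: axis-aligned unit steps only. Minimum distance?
9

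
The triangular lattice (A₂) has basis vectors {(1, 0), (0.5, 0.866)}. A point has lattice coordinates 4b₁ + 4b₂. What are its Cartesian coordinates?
(6, 3.464)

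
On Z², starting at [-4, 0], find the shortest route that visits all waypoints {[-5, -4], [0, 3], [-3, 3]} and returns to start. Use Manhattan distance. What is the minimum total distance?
24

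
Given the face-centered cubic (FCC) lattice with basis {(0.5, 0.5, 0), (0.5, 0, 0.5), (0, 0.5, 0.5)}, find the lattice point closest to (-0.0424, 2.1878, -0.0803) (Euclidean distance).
(0, 2, 0)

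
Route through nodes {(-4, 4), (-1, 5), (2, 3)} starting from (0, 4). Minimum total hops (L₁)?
12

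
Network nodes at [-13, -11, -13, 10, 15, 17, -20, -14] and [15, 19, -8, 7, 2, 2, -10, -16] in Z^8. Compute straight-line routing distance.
47.0744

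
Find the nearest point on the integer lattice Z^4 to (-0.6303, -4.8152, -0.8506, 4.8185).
(-1, -5, -1, 5)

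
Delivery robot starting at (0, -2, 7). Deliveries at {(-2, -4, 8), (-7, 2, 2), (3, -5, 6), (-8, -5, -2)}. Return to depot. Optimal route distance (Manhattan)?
60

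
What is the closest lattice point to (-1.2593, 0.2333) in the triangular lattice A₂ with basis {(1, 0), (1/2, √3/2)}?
(-1, 0)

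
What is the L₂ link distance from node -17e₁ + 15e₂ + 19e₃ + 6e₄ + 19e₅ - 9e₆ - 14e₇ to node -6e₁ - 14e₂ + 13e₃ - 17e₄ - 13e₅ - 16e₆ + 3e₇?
53.7494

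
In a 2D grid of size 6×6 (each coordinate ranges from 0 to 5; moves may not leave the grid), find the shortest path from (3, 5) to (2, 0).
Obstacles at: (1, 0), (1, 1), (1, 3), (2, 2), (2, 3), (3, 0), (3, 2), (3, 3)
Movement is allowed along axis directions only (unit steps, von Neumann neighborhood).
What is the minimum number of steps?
8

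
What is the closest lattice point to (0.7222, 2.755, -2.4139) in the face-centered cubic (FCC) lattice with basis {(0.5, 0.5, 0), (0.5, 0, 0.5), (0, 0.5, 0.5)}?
(0.5, 3, -2.5)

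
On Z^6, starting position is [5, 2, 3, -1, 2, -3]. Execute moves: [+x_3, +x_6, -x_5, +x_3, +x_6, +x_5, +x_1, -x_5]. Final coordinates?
(6, 2, 5, -1, 1, -1)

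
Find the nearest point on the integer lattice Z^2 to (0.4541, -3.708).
(0, -4)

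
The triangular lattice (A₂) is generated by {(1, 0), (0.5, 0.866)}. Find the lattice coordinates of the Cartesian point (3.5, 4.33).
b₁ + 5b₂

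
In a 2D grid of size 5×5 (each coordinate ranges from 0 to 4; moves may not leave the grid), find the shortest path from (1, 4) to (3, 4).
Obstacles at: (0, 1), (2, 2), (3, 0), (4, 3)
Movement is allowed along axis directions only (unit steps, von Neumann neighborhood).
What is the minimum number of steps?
2
(one shortest path: (1, 4) → (2, 4) → (3, 4))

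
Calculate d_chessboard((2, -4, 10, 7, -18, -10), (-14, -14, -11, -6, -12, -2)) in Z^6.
21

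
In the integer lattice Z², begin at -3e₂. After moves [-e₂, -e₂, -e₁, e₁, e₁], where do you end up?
(1, -5)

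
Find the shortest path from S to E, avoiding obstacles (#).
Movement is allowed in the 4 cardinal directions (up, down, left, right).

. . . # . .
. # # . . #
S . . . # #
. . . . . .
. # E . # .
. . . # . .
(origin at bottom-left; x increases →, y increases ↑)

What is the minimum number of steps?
4
(one shortest path: (0, 3) → (1, 3) → (2, 3) → (2, 2) → (2, 1))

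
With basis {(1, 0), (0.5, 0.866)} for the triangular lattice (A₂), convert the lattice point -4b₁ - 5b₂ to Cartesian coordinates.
(-6.5, -4.33)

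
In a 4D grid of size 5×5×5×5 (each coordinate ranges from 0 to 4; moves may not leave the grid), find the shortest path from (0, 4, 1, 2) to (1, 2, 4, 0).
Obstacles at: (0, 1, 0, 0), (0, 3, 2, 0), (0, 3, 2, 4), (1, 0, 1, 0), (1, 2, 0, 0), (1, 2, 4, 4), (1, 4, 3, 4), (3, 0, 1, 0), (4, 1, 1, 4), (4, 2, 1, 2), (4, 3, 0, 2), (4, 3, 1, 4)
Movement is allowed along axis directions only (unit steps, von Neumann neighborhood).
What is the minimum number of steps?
8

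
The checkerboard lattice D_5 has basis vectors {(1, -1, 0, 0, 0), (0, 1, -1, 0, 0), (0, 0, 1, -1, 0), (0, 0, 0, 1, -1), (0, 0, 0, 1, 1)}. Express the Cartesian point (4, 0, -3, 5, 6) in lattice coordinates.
4b₁ + 4b₂ + b₃ + 6b₅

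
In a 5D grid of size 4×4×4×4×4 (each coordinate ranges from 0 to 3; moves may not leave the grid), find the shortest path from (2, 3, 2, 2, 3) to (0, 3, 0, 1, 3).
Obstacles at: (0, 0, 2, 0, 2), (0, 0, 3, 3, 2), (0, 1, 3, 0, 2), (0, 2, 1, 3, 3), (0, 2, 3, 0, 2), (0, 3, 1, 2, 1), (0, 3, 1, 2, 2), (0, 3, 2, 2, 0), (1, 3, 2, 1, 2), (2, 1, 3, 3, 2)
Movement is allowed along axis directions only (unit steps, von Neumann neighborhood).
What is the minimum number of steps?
5
(one shortest path: (2, 3, 2, 2, 3) → (1, 3, 2, 2, 3) → (0, 3, 2, 2, 3) → (0, 3, 1, 2, 3) → (0, 3, 0, 2, 3) → (0, 3, 0, 1, 3))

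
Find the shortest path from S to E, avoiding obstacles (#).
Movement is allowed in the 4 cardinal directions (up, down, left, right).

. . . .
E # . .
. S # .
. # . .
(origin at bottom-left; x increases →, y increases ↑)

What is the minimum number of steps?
2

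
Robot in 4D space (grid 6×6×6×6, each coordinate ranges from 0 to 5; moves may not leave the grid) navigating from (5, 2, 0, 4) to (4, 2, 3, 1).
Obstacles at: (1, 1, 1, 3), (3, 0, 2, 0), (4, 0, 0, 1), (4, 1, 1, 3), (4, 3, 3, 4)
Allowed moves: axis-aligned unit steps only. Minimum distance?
7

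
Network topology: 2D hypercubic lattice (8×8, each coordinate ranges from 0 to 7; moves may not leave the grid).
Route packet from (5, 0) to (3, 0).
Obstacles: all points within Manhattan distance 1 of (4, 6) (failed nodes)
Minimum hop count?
2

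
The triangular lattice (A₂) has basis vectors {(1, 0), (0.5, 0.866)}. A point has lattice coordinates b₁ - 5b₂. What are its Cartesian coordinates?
(-1.5, -4.33)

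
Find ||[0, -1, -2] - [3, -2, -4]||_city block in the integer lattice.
6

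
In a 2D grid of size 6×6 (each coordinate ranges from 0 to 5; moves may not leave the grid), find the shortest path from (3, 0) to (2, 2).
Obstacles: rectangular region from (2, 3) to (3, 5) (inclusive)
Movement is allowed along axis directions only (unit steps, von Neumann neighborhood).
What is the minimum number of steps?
3
(one shortest path: (3, 0) → (2, 0) → (2, 1) → (2, 2))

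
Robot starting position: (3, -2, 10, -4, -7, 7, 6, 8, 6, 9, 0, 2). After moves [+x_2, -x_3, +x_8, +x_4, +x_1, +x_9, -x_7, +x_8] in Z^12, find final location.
(4, -1, 9, -3, -7, 7, 5, 10, 7, 9, 0, 2)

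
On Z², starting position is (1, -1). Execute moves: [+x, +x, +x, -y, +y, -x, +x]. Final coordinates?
(4, -1)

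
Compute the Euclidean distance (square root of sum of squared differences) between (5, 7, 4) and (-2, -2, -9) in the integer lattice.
17.2916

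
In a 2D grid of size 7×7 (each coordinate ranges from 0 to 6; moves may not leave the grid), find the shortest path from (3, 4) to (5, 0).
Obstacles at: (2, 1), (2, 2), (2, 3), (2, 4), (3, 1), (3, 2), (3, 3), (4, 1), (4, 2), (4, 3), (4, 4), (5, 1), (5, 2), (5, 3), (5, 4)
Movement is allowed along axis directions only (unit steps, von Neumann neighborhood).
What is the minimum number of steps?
10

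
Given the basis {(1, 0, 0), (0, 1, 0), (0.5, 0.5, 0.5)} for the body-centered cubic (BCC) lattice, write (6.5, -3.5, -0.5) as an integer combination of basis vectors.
7b₁ - 3b₂ - b₃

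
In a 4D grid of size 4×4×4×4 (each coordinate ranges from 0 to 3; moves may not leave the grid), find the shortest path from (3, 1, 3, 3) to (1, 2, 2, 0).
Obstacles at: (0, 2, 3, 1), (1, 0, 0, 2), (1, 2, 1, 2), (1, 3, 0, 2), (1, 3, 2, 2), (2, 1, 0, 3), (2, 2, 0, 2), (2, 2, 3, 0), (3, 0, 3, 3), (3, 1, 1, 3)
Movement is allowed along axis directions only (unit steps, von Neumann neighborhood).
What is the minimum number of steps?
7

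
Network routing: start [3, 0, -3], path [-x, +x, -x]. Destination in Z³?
(2, 0, -3)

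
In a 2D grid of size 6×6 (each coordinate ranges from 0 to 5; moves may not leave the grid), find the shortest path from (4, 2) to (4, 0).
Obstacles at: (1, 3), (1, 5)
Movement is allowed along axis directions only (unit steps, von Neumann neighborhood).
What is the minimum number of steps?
2
(one shortest path: (4, 2) → (4, 1) → (4, 0))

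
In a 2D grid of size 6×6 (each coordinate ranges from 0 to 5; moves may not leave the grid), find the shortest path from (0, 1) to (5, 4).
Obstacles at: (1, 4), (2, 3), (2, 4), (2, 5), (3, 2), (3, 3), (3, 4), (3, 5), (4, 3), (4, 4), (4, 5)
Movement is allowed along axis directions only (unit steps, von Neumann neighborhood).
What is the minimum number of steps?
8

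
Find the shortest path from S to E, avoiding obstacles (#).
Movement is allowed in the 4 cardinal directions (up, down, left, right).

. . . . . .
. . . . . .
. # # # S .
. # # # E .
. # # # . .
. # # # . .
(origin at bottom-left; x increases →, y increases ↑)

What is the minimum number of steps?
1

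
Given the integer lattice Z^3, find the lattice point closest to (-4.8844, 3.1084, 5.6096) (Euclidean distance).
(-5, 3, 6)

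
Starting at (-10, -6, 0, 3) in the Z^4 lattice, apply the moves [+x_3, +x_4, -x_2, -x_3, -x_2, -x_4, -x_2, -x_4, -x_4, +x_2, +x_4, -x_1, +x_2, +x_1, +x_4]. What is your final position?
(-10, -7, 0, 3)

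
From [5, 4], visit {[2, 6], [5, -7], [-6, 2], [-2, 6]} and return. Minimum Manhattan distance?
48
(one optimal route: (5, 4) → (2, 6) → (-2, 6) → (-6, 2) → (5, -7) → (5, 4))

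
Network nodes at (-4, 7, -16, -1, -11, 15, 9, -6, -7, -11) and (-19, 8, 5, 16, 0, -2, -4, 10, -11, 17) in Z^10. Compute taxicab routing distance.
143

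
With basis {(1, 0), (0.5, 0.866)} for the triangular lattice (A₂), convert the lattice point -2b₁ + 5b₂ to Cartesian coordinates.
(0.5, 4.33)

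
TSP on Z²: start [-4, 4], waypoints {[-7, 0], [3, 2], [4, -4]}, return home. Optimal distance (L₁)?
38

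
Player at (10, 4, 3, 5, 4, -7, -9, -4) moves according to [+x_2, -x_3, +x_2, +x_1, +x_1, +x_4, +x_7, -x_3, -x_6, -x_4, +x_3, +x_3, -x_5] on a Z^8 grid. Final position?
(12, 6, 3, 5, 3, -8, -8, -4)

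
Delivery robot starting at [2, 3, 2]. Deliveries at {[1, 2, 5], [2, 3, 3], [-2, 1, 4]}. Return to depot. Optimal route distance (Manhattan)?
18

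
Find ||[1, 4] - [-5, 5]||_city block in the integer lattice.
7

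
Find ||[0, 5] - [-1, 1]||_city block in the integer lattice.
5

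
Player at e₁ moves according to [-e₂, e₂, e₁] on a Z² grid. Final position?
(2, 0)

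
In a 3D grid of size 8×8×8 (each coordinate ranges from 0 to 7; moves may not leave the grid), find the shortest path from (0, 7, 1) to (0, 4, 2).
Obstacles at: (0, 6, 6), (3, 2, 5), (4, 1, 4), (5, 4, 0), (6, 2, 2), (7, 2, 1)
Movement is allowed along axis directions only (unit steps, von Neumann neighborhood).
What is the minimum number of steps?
4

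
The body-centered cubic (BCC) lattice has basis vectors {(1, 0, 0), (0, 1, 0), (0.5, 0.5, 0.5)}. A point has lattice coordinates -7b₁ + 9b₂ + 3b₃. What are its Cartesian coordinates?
(-5.5, 10.5, 1.5)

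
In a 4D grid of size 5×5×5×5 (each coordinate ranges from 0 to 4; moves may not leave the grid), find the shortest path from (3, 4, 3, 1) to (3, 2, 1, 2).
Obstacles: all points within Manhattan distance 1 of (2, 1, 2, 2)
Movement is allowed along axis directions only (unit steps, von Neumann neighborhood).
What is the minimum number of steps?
5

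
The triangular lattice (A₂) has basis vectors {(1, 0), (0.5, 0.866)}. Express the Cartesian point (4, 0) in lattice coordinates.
4b₁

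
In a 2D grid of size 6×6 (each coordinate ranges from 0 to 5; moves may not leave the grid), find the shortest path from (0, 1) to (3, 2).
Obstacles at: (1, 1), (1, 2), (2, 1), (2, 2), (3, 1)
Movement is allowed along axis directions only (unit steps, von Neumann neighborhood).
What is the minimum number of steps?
6
(one shortest path: (0, 1) → (0, 2) → (0, 3) → (1, 3) → (2, 3) → (3, 3) → (3, 2))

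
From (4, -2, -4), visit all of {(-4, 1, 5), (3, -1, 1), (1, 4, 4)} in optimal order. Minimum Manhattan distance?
26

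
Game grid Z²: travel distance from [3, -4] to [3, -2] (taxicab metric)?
2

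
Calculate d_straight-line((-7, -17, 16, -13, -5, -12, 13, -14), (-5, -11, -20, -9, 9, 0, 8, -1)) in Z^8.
43.4281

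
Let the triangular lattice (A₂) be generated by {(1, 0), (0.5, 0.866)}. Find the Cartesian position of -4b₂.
(-2, -3.464)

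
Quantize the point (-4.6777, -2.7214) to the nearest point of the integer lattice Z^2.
(-5, -3)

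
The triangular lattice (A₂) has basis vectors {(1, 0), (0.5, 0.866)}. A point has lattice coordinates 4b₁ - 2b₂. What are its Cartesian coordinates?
(3, -1.732)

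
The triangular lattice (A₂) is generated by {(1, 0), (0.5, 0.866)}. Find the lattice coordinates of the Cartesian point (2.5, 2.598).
b₁ + 3b₂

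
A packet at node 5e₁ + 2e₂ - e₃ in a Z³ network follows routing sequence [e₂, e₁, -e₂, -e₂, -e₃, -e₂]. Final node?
(6, 0, -2)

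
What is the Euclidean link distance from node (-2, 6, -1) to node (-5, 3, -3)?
4.69042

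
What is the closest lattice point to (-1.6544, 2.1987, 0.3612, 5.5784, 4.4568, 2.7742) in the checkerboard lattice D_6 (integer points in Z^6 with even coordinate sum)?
(-2, 2, 0, 6, 5, 3)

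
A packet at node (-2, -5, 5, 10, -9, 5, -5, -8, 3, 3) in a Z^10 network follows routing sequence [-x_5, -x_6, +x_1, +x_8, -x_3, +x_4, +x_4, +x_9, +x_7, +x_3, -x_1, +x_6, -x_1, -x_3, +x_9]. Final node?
(-3, -5, 4, 12, -10, 5, -4, -7, 5, 3)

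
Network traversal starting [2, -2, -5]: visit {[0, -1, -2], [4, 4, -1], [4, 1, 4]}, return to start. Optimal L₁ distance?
38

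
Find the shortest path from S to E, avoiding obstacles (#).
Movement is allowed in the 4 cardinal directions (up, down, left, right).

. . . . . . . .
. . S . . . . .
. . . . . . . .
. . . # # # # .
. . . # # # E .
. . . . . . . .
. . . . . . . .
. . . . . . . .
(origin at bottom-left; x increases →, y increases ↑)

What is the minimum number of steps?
9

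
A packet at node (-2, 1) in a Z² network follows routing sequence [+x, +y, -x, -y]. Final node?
(-2, 1)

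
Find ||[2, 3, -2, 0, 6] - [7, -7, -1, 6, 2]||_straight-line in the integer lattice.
13.3417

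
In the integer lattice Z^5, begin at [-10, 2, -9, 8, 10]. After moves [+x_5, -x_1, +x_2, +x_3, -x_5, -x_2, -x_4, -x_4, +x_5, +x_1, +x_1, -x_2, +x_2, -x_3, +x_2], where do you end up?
(-9, 3, -9, 6, 11)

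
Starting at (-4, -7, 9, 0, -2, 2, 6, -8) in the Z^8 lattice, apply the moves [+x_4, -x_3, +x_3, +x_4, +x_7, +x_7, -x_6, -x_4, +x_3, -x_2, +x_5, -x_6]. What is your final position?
(-4, -8, 10, 1, -1, 0, 8, -8)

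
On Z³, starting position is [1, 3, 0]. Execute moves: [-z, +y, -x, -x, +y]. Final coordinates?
(-1, 5, -1)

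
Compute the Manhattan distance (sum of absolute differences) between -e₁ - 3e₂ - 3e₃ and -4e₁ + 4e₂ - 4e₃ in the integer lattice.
11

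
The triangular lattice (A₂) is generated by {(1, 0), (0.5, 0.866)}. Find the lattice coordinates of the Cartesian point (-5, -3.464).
-3b₁ - 4b₂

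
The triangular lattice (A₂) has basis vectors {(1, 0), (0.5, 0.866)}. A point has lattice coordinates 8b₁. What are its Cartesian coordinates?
(8, 0)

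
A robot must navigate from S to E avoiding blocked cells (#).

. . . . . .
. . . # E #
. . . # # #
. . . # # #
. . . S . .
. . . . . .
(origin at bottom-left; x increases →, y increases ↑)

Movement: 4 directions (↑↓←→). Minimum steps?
8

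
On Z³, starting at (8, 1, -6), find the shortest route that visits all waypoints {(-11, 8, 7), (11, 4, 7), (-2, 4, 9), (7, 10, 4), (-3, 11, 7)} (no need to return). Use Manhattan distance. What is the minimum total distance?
69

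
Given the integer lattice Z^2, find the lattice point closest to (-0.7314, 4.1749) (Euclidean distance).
(-1, 4)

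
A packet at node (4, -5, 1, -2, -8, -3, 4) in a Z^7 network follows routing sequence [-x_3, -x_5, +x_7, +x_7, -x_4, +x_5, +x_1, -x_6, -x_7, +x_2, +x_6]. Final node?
(5, -4, 0, -3, -8, -3, 5)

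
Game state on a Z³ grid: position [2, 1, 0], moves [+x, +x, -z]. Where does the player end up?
(4, 1, -1)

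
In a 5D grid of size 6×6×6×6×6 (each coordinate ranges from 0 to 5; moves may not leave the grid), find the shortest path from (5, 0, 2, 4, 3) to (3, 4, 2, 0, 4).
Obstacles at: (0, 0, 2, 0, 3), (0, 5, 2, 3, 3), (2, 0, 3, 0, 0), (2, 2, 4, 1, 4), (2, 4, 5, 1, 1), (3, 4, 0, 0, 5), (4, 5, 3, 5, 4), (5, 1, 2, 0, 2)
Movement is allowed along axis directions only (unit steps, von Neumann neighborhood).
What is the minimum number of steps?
11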